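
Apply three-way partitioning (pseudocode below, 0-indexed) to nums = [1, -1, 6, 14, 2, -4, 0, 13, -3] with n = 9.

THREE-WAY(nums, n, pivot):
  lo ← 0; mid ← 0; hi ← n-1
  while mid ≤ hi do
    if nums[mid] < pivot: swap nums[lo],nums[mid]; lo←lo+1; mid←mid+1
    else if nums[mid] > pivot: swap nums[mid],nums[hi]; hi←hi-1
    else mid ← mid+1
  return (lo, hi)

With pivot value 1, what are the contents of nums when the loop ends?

[-1, -3, 0, -4, 1, 2, 13, 14, 6]

lo=0 mid=0 hi=8
1=1: mid=1
-1<1: swap(0,1), lo=1 mid=2 ⇒ [-1, 1, 6, 14, 2, -4, 0, 13, -3]
6>1: swap(2,8), hi=7 ⇒ [-1, 1, -3, 14, 2, -4, 0, 13, 6]
-3<1: swap(1,2), lo=2 mid=3 ⇒ [-1, -3, 1, 14, 2, -4, 0, 13, 6]
14>1: swap(3,7), hi=6 ⇒ [-1, -3, 1, 13, 2, -4, 0, 14, 6]
13>1: swap(3,6), hi=5 ⇒ [-1, -3, 1, 0, 2, -4, 13, 14, 6]
0<1: swap(2,3), lo=3 mid=4 ⇒ [-1, -3, 0, 1, 2, -4, 13, 14, 6]
2>1: swap(4,5), hi=4 ⇒ [-1, -3, 0, 1, -4, 2, 13, 14, 6]
-4<1: swap(3,4), lo=4 mid=5 ⇒ [-1, -3, 0, -4, 1, 2, 13, 14, 6]
done. lo=4 hi=4; nums=[-1, -3, 0, -4, 1, 2, 13, 14, 6]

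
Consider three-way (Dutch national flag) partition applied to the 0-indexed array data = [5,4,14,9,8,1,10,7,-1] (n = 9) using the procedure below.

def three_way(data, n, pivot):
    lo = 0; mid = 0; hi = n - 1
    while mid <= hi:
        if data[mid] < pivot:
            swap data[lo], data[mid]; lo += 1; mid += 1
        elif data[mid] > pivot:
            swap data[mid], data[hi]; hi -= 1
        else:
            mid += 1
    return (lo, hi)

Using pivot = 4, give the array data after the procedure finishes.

pivot = 4; lo=0, mid=0, hi=8
data[mid]=5>4: swap data[0],data[8]; hi=7 → [-1,4,14,9,8,1,10,7,5]
data[mid]=-1<4: swap data[0],data[0]; lo=1,mid=1 → [-1,4,14,9,8,1,10,7,5]
data[mid]=4=4: mid=2
data[mid]=14>4: swap data[2],data[7]; hi=6 → [-1,4,7,9,8,1,10,14,5]
data[mid]=7>4: swap data[2],data[6]; hi=5 → [-1,4,10,9,8,1,7,14,5]
data[mid]=10>4: swap data[2],data[5]; hi=4 → [-1,4,1,9,8,10,7,14,5]
data[mid]=1<4: swap data[1],data[2]; lo=2,mid=3 → [-1,1,4,9,8,10,7,14,5]
data[mid]=9>4: swap data[3],data[4]; hi=3 → [-1,1,4,8,9,10,7,14,5]
data[mid]=8>4: swap data[3],data[3]; hi=2 → [-1,1,4,8,9,10,7,14,5]
end: lo=2, hi=2; data = [-1,1,4,8,9,10,7,14,5]

[-1,1,4,8,9,10,7,14,5]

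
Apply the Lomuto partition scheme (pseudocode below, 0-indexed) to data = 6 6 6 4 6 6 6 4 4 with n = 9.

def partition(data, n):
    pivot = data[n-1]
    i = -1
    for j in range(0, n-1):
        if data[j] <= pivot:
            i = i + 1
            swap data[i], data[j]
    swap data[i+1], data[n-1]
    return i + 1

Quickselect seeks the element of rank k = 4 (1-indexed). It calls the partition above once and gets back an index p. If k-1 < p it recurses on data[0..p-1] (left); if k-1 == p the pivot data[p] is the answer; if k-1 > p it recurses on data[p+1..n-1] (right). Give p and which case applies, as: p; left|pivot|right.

pivot = data[8] = 4; i = -1
j=0: data[0]=6 > 4 → no swap
j=1: data[1]=6 > 4 → no swap
j=2: data[2]=6 > 4 → no swap
j=3: data[3]=4 ≤ 4 → i=0, swap data[0],data[3] → 4 6 6 6 6 6 6 4 4
j=4: data[4]=6 > 4 → no swap
j=5: data[5]=6 > 4 → no swap
j=6: data[6]=6 > 4 → no swap
j=7: data[7]=4 ≤ 4 → i=1, swap data[1],data[7] → 4 4 6 6 6 6 6 6 4
final swap data[2],data[8] → 4 4 4 6 6 6 6 6 6; return 2
p = 2; k-1 = 3 > 2 ⇒ right

2; right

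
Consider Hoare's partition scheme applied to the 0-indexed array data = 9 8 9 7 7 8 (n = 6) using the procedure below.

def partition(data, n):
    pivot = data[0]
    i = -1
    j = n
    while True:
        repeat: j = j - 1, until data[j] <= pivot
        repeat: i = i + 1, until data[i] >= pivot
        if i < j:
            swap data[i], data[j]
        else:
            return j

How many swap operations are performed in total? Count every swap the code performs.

pivot=9
j stops at 5 (8), i stops at 0 (9); swap ⇒ 8 8 9 7 7 9
j stops at 4 (7), i stops at 2 (9); swap ⇒ 8 8 7 7 9 9
j stops at 3, i stops at 4; i≥j ⇒ return 3. data=8 8 7 7 9 9

2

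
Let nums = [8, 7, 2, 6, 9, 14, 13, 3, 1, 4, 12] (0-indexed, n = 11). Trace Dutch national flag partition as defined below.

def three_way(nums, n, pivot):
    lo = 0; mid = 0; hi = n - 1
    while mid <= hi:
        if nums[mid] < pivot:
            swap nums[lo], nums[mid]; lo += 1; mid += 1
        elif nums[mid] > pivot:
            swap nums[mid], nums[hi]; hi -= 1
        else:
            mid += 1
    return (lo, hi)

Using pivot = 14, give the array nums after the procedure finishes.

pivot = 14; lo=0, mid=0, hi=10
nums[mid]=8<14: swap nums[0],nums[0]; lo=1,mid=1 → [8, 7, 2, 6, 9, 14, 13, 3, 1, 4, 12]
nums[mid]=7<14: swap nums[1],nums[1]; lo=2,mid=2 → [8, 7, 2, 6, 9, 14, 13, 3, 1, 4, 12]
nums[mid]=2<14: swap nums[2],nums[2]; lo=3,mid=3 → [8, 7, 2, 6, 9, 14, 13, 3, 1, 4, 12]
nums[mid]=6<14: swap nums[3],nums[3]; lo=4,mid=4 → [8, 7, 2, 6, 9, 14, 13, 3, 1, 4, 12]
nums[mid]=9<14: swap nums[4],nums[4]; lo=5,mid=5 → [8, 7, 2, 6, 9, 14, 13, 3, 1, 4, 12]
nums[mid]=14=14: mid=6
nums[mid]=13<14: swap nums[5],nums[6]; lo=6,mid=7 → [8, 7, 2, 6, 9, 13, 14, 3, 1, 4, 12]
nums[mid]=3<14: swap nums[6],nums[7]; lo=7,mid=8 → [8, 7, 2, 6, 9, 13, 3, 14, 1, 4, 12]
nums[mid]=1<14: swap nums[7],nums[8]; lo=8,mid=9 → [8, 7, 2, 6, 9, 13, 3, 1, 14, 4, 12]
nums[mid]=4<14: swap nums[8],nums[9]; lo=9,mid=10 → [8, 7, 2, 6, 9, 13, 3, 1, 4, 14, 12]
nums[mid]=12<14: swap nums[9],nums[10]; lo=10,mid=11 → [8, 7, 2, 6, 9, 13, 3, 1, 4, 12, 14]
end: lo=10, hi=10; nums = [8, 7, 2, 6, 9, 13, 3, 1, 4, 12, 14]

[8, 7, 2, 6, 9, 13, 3, 1, 4, 12, 14]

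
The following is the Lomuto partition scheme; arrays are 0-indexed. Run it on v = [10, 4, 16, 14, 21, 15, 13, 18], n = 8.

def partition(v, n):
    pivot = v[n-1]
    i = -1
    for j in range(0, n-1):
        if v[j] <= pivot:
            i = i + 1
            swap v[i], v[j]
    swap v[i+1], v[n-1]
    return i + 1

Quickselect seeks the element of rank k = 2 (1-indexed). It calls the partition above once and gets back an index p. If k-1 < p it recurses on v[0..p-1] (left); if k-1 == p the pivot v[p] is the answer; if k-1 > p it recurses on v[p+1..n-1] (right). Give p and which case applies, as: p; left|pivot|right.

pivot = v[7] = 18; i = -1
j=0: v[0]=10 ≤ 18 → i=0, swap v[0],v[0] (no change) → [10, 4, 16, 14, 21, 15, 13, 18]
j=1: v[1]=4 ≤ 18 → i=1, swap v[1],v[1] (no change) → [10, 4, 16, 14, 21, 15, 13, 18]
j=2: v[2]=16 ≤ 18 → i=2, swap v[2],v[2] (no change) → [10, 4, 16, 14, 21, 15, 13, 18]
j=3: v[3]=14 ≤ 18 → i=3, swap v[3],v[3] (no change) → [10, 4, 16, 14, 21, 15, 13, 18]
j=4: v[4]=21 > 18 → no swap
j=5: v[5]=15 ≤ 18 → i=4, swap v[4],v[5] → [10, 4, 16, 14, 15, 21, 13, 18]
j=6: v[6]=13 ≤ 18 → i=5, swap v[5],v[6] → [10, 4, 16, 14, 15, 13, 21, 18]
final swap v[6],v[7] → [10, 4, 16, 14, 15, 13, 18, 21]; return 6
p = 6; k-1 = 1 < 6 ⇒ left

6; left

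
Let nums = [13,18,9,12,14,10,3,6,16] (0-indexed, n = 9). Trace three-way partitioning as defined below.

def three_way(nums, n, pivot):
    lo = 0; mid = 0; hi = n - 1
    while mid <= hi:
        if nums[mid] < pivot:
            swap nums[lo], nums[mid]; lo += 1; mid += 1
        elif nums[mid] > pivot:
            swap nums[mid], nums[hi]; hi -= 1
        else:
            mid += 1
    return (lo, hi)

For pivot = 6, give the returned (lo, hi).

lo=0 mid=0 hi=8
13>6: swap(0,8), hi=7 ⇒ [16,18,9,12,14,10,3,6,13]
16>6: swap(0,7), hi=6 ⇒ [6,18,9,12,14,10,3,16,13]
6=6: mid=1
18>6: swap(1,6), hi=5 ⇒ [6,3,9,12,14,10,18,16,13]
3<6: swap(0,1), lo=1 mid=2 ⇒ [3,6,9,12,14,10,18,16,13]
9>6: swap(2,5), hi=4 ⇒ [3,6,10,12,14,9,18,16,13]
10>6: swap(2,4), hi=3 ⇒ [3,6,14,12,10,9,18,16,13]
14>6: swap(2,3), hi=2 ⇒ [3,6,12,14,10,9,18,16,13]
12>6: swap(2,2), hi=1 ⇒ [3,6,12,14,10,9,18,16,13]
done. lo=1 hi=1; nums=[3,6,12,14,10,9,18,16,13]

(1, 1)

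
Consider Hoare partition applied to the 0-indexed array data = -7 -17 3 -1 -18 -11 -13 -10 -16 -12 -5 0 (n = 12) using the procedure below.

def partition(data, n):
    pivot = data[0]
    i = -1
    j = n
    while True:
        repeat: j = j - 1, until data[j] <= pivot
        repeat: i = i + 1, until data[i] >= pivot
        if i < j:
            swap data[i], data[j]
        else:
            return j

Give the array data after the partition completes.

-12 -17 -16 -10 -18 -11 -13 -1 3 -7 -5 0

pivot = data[0] = -7; i = -1, j = 12
j→9 (data[9]=-12≤-7), i→0 (data[0]=-7≥-7); i<j, swap → -12 -17 3 -1 -18 -11 -13 -10 -16 -7 -5 0
j→8 (data[8]=-16≤-7), i→2 (data[2]=3≥-7); i<j, swap → -12 -17 -16 -1 -18 -11 -13 -10 3 -7 -5 0
j→7 (data[7]=-10≤-7), i→3 (data[3]=-1≥-7); i<j, swap → -12 -17 -16 -10 -18 -11 -13 -1 3 -7 -5 0
j→6, i→7; i≥j, return j=6. data = -12 -17 -16 -10 -18 -11 -13 -1 3 -7 -5 0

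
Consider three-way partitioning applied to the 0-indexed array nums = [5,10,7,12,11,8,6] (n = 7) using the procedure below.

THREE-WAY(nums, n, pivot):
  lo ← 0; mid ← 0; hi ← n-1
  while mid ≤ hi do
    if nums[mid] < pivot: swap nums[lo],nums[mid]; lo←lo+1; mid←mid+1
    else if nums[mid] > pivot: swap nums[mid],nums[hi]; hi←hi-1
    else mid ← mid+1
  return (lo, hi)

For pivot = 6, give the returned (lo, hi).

(1, 1)

pivot = 6; lo=0, mid=0, hi=6
nums[mid]=5<6: swap nums[0],nums[0]; lo=1,mid=1 → [5,10,7,12,11,8,6]
nums[mid]=10>6: swap nums[1],nums[6]; hi=5 → [5,6,7,12,11,8,10]
nums[mid]=6=6: mid=2
nums[mid]=7>6: swap nums[2],nums[5]; hi=4 → [5,6,8,12,11,7,10]
nums[mid]=8>6: swap nums[2],nums[4]; hi=3 → [5,6,11,12,8,7,10]
nums[mid]=11>6: swap nums[2],nums[3]; hi=2 → [5,6,12,11,8,7,10]
nums[mid]=12>6: swap nums[2],nums[2]; hi=1 → [5,6,12,11,8,7,10]
end: lo=1, hi=1; nums = [5,6,12,11,8,7,10]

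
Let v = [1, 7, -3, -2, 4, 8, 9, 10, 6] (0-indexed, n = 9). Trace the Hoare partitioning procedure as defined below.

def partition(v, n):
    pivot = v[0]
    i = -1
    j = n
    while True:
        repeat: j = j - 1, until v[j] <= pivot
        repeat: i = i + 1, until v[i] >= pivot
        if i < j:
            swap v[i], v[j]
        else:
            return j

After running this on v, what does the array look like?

pivot=1
j stops at 3 (-2), i stops at 0 (1); swap ⇒ [-2, 7, -3, 1, 4, 8, 9, 10, 6]
j stops at 2 (-3), i stops at 1 (7); swap ⇒ [-2, -3, 7, 1, 4, 8, 9, 10, 6]
j stops at 1, i stops at 2; i≥j ⇒ return 1. v=[-2, -3, 7, 1, 4, 8, 9, 10, 6]

[-2, -3, 7, 1, 4, 8, 9, 10, 6]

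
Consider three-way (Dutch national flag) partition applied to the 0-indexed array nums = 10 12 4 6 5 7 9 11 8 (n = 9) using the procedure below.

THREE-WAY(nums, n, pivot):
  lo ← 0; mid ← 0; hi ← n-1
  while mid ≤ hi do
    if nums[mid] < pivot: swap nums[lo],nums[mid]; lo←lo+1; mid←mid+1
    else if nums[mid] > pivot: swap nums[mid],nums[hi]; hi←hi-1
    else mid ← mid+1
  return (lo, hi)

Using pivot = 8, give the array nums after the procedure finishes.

7 4 6 5 8 9 11 12 10

pivot = 8; lo=0, mid=0, hi=8
nums[mid]=10>8: swap nums[0],nums[8]; hi=7 → 8 12 4 6 5 7 9 11 10
nums[mid]=8=8: mid=1
nums[mid]=12>8: swap nums[1],nums[7]; hi=6 → 8 11 4 6 5 7 9 12 10
nums[mid]=11>8: swap nums[1],nums[6]; hi=5 → 8 9 4 6 5 7 11 12 10
nums[mid]=9>8: swap nums[1],nums[5]; hi=4 → 8 7 4 6 5 9 11 12 10
nums[mid]=7<8: swap nums[0],nums[1]; lo=1,mid=2 → 7 8 4 6 5 9 11 12 10
nums[mid]=4<8: swap nums[1],nums[2]; lo=2,mid=3 → 7 4 8 6 5 9 11 12 10
nums[mid]=6<8: swap nums[2],nums[3]; lo=3,mid=4 → 7 4 6 8 5 9 11 12 10
nums[mid]=5<8: swap nums[3],nums[4]; lo=4,mid=5 → 7 4 6 5 8 9 11 12 10
end: lo=4, hi=4; nums = 7 4 6 5 8 9 11 12 10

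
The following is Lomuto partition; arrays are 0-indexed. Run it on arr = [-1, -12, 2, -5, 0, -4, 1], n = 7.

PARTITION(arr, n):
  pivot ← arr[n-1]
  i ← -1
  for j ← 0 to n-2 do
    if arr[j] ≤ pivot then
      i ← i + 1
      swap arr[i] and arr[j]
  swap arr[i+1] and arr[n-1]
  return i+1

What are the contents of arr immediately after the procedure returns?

[-1, -12, -5, 0, -4, 1, 2]

pivot=1, i=-1
j=0: -1≤1, i=0, swap(0,0) ⇒ [-1, -12, 2, -5, 0, -4, 1]
j=1: -12≤1, i=1, swap(1,1) ⇒ [-1, -12, 2, -5, 0, -4, 1]
j=2: 2>1, skip
j=3: -5≤1, i=2, swap(2,3) ⇒ [-1, -12, -5, 2, 0, -4, 1]
j=4: 0≤1, i=3, swap(3,4) ⇒ [-1, -12, -5, 0, 2, -4, 1]
j=5: -4≤1, i=4, swap(4,5) ⇒ [-1, -12, -5, 0, -4, 2, 1]
swap(5,6) ⇒ [-1, -12, -5, 0, -4, 1, 2]; return 5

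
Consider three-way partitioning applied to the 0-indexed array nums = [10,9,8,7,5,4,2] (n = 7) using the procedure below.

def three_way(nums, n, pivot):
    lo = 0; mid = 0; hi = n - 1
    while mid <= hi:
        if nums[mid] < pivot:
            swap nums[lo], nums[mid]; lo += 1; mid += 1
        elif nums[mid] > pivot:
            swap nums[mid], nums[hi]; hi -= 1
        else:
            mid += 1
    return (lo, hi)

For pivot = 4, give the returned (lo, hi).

lo=0 mid=0 hi=6
10>4: swap(0,6), hi=5 ⇒ [2,9,8,7,5,4,10]
2<4: swap(0,0), lo=1 mid=1 ⇒ [2,9,8,7,5,4,10]
9>4: swap(1,5), hi=4 ⇒ [2,4,8,7,5,9,10]
4=4: mid=2
8>4: swap(2,4), hi=3 ⇒ [2,4,5,7,8,9,10]
5>4: swap(2,3), hi=2 ⇒ [2,4,7,5,8,9,10]
7>4: swap(2,2), hi=1 ⇒ [2,4,7,5,8,9,10]
done. lo=1 hi=1; nums=[2,4,7,5,8,9,10]

(1, 1)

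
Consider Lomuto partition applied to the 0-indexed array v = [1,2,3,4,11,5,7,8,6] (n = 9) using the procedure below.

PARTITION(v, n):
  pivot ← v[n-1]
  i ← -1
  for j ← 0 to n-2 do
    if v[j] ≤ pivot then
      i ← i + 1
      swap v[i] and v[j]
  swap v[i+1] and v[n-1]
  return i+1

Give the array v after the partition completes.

[1,2,3,4,5,6,7,8,11]

pivot=6, i=-1
j=0: 1≤6, i=0, swap(0,0) ⇒ [1,2,3,4,11,5,7,8,6]
j=1: 2≤6, i=1, swap(1,1) ⇒ [1,2,3,4,11,5,7,8,6]
j=2: 3≤6, i=2, swap(2,2) ⇒ [1,2,3,4,11,5,7,8,6]
j=3: 4≤6, i=3, swap(3,3) ⇒ [1,2,3,4,11,5,7,8,6]
j=4: 11>6, skip
j=5: 5≤6, i=4, swap(4,5) ⇒ [1,2,3,4,5,11,7,8,6]
j=6: 7>6, skip
j=7: 8>6, skip
swap(5,8) ⇒ [1,2,3,4,5,6,7,8,11]; return 5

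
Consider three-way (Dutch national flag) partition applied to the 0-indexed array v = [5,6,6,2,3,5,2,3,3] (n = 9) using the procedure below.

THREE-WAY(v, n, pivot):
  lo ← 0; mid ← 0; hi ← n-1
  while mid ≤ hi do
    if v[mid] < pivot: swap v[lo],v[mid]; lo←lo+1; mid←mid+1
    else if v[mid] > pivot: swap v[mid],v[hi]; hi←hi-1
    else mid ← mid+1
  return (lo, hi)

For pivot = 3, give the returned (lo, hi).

(2, 4)

lo=0 mid=0 hi=8
5>3: swap(0,8), hi=7 ⇒ [3,6,6,2,3,5,2,3,5]
3=3: mid=1
6>3: swap(1,7), hi=6 ⇒ [3,3,6,2,3,5,2,6,5]
3=3: mid=2
6>3: swap(2,6), hi=5 ⇒ [3,3,2,2,3,5,6,6,5]
2<3: swap(0,2), lo=1 mid=3 ⇒ [2,3,3,2,3,5,6,6,5]
2<3: swap(1,3), lo=2 mid=4 ⇒ [2,2,3,3,3,5,6,6,5]
3=3: mid=5
5>3: swap(5,5), hi=4 ⇒ [2,2,3,3,3,5,6,6,5]
done. lo=2 hi=4; v=[2,2,3,3,3,5,6,6,5]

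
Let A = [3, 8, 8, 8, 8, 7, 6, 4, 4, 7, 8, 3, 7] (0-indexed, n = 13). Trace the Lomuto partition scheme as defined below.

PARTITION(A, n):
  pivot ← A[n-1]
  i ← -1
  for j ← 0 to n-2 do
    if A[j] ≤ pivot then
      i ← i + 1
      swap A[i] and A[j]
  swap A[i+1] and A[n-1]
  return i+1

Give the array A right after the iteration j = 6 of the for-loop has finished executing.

[3, 7, 6, 8, 8, 8, 8, 4, 4, 7, 8, 3, 7]

pivot=7, i=-1
j=0: 3≤7, i=0, swap(0,0) ⇒ [3, 8, 8, 8, 8, 7, 6, 4, 4, 7, 8, 3, 7]
j=1: 8>7, skip
j=2: 8>7, skip
j=3: 8>7, skip
j=4: 8>7, skip
j=5: 7≤7, i=1, swap(1,5) ⇒ [3, 7, 8, 8, 8, 8, 6, 4, 4, 7, 8, 3, 7]
j=6: 6≤7, i=2, swap(2,6) ⇒ [3, 7, 6, 8, 8, 8, 8, 4, 4, 7, 8, 3, 7]
(after j=6) A = [3, 7, 6, 8, 8, 8, 8, 4, 4, 7, 8, 3, 7]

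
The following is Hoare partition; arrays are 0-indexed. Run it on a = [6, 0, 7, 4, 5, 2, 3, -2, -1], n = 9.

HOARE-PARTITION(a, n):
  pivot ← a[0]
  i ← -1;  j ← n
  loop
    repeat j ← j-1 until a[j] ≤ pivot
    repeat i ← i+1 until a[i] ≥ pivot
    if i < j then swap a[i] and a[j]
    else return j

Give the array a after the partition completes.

pivot = a[0] = 6; i = -1, j = 9
j→8 (a[8]=-1≤6), i→0 (a[0]=6≥6); i<j, swap → [-1, 0, 7, 4, 5, 2, 3, -2, 6]
j→7 (a[7]=-2≤6), i→2 (a[2]=7≥6); i<j, swap → [-1, 0, -2, 4, 5, 2, 3, 7, 6]
j→6, i→7; i≥j, return j=6. a = [-1, 0, -2, 4, 5, 2, 3, 7, 6]

[-1, 0, -2, 4, 5, 2, 3, 7, 6]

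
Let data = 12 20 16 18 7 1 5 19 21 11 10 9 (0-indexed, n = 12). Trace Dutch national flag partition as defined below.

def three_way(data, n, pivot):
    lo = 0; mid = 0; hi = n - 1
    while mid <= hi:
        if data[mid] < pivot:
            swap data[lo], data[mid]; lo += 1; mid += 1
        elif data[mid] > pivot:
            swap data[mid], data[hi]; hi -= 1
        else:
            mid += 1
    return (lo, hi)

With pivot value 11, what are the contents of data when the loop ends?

9 10 5 7 1 11 19 21 18 16 20 12

lo=0 mid=0 hi=11
12>11: swap(0,11), hi=10 ⇒ 9 20 16 18 7 1 5 19 21 11 10 12
9<11: swap(0,0), lo=1 mid=1 ⇒ 9 20 16 18 7 1 5 19 21 11 10 12
20>11: swap(1,10), hi=9 ⇒ 9 10 16 18 7 1 5 19 21 11 20 12
10<11: swap(1,1), lo=2 mid=2 ⇒ 9 10 16 18 7 1 5 19 21 11 20 12
16>11: swap(2,9), hi=8 ⇒ 9 10 11 18 7 1 5 19 21 16 20 12
11=11: mid=3
18>11: swap(3,8), hi=7 ⇒ 9 10 11 21 7 1 5 19 18 16 20 12
21>11: swap(3,7), hi=6 ⇒ 9 10 11 19 7 1 5 21 18 16 20 12
19>11: swap(3,6), hi=5 ⇒ 9 10 11 5 7 1 19 21 18 16 20 12
5<11: swap(2,3), lo=3 mid=4 ⇒ 9 10 5 11 7 1 19 21 18 16 20 12
7<11: swap(3,4), lo=4 mid=5 ⇒ 9 10 5 7 11 1 19 21 18 16 20 12
1<11: swap(4,5), lo=5 mid=6 ⇒ 9 10 5 7 1 11 19 21 18 16 20 12
done. lo=5 hi=5; data=9 10 5 7 1 11 19 21 18 16 20 12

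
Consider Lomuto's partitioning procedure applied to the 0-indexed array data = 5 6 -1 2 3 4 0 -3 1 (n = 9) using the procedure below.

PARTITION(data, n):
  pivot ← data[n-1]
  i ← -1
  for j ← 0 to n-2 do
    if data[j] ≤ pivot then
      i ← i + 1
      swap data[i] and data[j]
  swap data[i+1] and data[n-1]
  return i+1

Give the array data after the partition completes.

pivot=1, i=-1
j=0: 5>1, skip
j=1: 6>1, skip
j=2: -1≤1, i=0, swap(0,2) ⇒ -1 6 5 2 3 4 0 -3 1
j=3: 2>1, skip
j=4: 3>1, skip
j=5: 4>1, skip
j=6: 0≤1, i=1, swap(1,6) ⇒ -1 0 5 2 3 4 6 -3 1
j=7: -3≤1, i=2, swap(2,7) ⇒ -1 0 -3 2 3 4 6 5 1
swap(3,8) ⇒ -1 0 -3 1 3 4 6 5 2; return 3

-1 0 -3 1 3 4 6 5 2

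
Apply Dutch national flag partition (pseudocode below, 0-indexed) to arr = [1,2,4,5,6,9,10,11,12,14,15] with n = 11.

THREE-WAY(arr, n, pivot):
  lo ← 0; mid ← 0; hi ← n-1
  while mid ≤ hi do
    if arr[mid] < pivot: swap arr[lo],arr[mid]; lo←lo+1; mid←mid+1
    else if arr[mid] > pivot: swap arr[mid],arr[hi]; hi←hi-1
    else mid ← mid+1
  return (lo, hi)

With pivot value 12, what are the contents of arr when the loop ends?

[1,2,4,5,6,9,10,11,12,15,14]

lo=0 mid=0 hi=10
1<12: swap(0,0), lo=1 mid=1 ⇒ [1,2,4,5,6,9,10,11,12,14,15]
2<12: swap(1,1), lo=2 mid=2 ⇒ [1,2,4,5,6,9,10,11,12,14,15]
4<12: swap(2,2), lo=3 mid=3 ⇒ [1,2,4,5,6,9,10,11,12,14,15]
5<12: swap(3,3), lo=4 mid=4 ⇒ [1,2,4,5,6,9,10,11,12,14,15]
6<12: swap(4,4), lo=5 mid=5 ⇒ [1,2,4,5,6,9,10,11,12,14,15]
9<12: swap(5,5), lo=6 mid=6 ⇒ [1,2,4,5,6,9,10,11,12,14,15]
10<12: swap(6,6), lo=7 mid=7 ⇒ [1,2,4,5,6,9,10,11,12,14,15]
11<12: swap(7,7), lo=8 mid=8 ⇒ [1,2,4,5,6,9,10,11,12,14,15]
12=12: mid=9
14>12: swap(9,10), hi=9 ⇒ [1,2,4,5,6,9,10,11,12,15,14]
15>12: swap(9,9), hi=8 ⇒ [1,2,4,5,6,9,10,11,12,15,14]
done. lo=8 hi=8; arr=[1,2,4,5,6,9,10,11,12,15,14]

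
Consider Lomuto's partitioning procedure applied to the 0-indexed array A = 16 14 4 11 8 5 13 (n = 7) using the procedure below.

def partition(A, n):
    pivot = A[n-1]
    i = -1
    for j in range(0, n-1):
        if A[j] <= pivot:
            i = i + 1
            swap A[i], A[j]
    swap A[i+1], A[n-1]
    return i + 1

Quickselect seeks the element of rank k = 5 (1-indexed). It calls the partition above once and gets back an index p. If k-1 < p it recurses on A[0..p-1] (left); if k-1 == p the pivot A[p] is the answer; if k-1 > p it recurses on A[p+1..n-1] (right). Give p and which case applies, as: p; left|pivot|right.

4; pivot

pivot=13, i=-1
j=0: 16>13, skip
j=1: 14>13, skip
j=2: 4≤13, i=0, swap(0,2) ⇒ 4 14 16 11 8 5 13
j=3: 11≤13, i=1, swap(1,3) ⇒ 4 11 16 14 8 5 13
j=4: 8≤13, i=2, swap(2,4) ⇒ 4 11 8 14 16 5 13
j=5: 5≤13, i=3, swap(3,5) ⇒ 4 11 8 5 16 14 13
swap(4,6) ⇒ 4 11 8 5 13 14 16; return 4
p = 4; k-1 = 4 == 4 ⇒ pivot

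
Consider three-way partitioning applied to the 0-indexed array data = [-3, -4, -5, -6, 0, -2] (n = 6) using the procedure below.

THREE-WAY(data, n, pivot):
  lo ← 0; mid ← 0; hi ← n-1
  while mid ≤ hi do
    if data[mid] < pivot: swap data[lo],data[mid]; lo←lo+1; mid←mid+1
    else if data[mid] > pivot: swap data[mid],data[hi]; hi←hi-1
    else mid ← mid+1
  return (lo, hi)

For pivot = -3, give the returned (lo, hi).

pivot = -3; lo=0, mid=0, hi=5
data[mid]=-3=-3: mid=1
data[mid]=-4<-3: swap data[0],data[1]; lo=1,mid=2 → [-4, -3, -5, -6, 0, -2]
data[mid]=-5<-3: swap data[1],data[2]; lo=2,mid=3 → [-4, -5, -3, -6, 0, -2]
data[mid]=-6<-3: swap data[2],data[3]; lo=3,mid=4 → [-4, -5, -6, -3, 0, -2]
data[mid]=0>-3: swap data[4],data[5]; hi=4 → [-4, -5, -6, -3, -2, 0]
data[mid]=-2>-3: swap data[4],data[4]; hi=3 → [-4, -5, -6, -3, -2, 0]
end: lo=3, hi=3; data = [-4, -5, -6, -3, -2, 0]

(3, 3)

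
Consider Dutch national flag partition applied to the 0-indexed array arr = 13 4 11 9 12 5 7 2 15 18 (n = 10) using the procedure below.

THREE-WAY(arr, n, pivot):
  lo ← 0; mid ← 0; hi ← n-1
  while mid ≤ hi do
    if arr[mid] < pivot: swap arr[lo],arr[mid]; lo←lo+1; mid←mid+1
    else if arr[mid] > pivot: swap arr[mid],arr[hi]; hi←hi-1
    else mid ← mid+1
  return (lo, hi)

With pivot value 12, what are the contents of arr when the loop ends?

pivot = 12; lo=0, mid=0, hi=9
arr[mid]=13>12: swap arr[0],arr[9]; hi=8 → 18 4 11 9 12 5 7 2 15 13
arr[mid]=18>12: swap arr[0],arr[8]; hi=7 → 15 4 11 9 12 5 7 2 18 13
arr[mid]=15>12: swap arr[0],arr[7]; hi=6 → 2 4 11 9 12 5 7 15 18 13
arr[mid]=2<12: swap arr[0],arr[0]; lo=1,mid=1 → 2 4 11 9 12 5 7 15 18 13
arr[mid]=4<12: swap arr[1],arr[1]; lo=2,mid=2 → 2 4 11 9 12 5 7 15 18 13
arr[mid]=11<12: swap arr[2],arr[2]; lo=3,mid=3 → 2 4 11 9 12 5 7 15 18 13
arr[mid]=9<12: swap arr[3],arr[3]; lo=4,mid=4 → 2 4 11 9 12 5 7 15 18 13
arr[mid]=12=12: mid=5
arr[mid]=5<12: swap arr[4],arr[5]; lo=5,mid=6 → 2 4 11 9 5 12 7 15 18 13
arr[mid]=7<12: swap arr[5],arr[6]; lo=6,mid=7 → 2 4 11 9 5 7 12 15 18 13
end: lo=6, hi=6; arr = 2 4 11 9 5 7 12 15 18 13

2 4 11 9 5 7 12 15 18 13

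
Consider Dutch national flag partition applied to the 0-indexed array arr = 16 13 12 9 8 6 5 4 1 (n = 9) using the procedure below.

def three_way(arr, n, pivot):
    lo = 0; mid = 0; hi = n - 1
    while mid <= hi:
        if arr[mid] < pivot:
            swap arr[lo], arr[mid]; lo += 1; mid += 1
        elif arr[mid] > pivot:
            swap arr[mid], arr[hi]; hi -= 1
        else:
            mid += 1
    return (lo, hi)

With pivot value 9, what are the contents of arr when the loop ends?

lo=0 mid=0 hi=8
16>9: swap(0,8), hi=7 ⇒ 1 13 12 9 8 6 5 4 16
1<9: swap(0,0), lo=1 mid=1 ⇒ 1 13 12 9 8 6 5 4 16
13>9: swap(1,7), hi=6 ⇒ 1 4 12 9 8 6 5 13 16
4<9: swap(1,1), lo=2 mid=2 ⇒ 1 4 12 9 8 6 5 13 16
12>9: swap(2,6), hi=5 ⇒ 1 4 5 9 8 6 12 13 16
5<9: swap(2,2), lo=3 mid=3 ⇒ 1 4 5 9 8 6 12 13 16
9=9: mid=4
8<9: swap(3,4), lo=4 mid=5 ⇒ 1 4 5 8 9 6 12 13 16
6<9: swap(4,5), lo=5 mid=6 ⇒ 1 4 5 8 6 9 12 13 16
done. lo=5 hi=5; arr=1 4 5 8 6 9 12 13 16

1 4 5 8 6 9 12 13 16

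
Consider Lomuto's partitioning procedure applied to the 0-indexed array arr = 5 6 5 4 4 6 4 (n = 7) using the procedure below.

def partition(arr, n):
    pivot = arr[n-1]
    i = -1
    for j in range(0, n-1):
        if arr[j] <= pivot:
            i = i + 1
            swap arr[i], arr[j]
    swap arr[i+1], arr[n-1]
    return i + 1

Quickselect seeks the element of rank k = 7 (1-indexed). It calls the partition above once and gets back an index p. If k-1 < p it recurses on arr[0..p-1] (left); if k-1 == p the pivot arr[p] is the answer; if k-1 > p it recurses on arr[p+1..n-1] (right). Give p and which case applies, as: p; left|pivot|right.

pivot = arr[6] = 4; i = -1
j=0: arr[0]=5 > 4 → no swap
j=1: arr[1]=6 > 4 → no swap
j=2: arr[2]=5 > 4 → no swap
j=3: arr[3]=4 ≤ 4 → i=0, swap arr[0],arr[3] → 4 6 5 5 4 6 4
j=4: arr[4]=4 ≤ 4 → i=1, swap arr[1],arr[4] → 4 4 5 5 6 6 4
j=5: arr[5]=6 > 4 → no swap
final swap arr[2],arr[6] → 4 4 4 5 6 6 5; return 2
p = 2; k-1 = 6 > 2 ⇒ right

2; right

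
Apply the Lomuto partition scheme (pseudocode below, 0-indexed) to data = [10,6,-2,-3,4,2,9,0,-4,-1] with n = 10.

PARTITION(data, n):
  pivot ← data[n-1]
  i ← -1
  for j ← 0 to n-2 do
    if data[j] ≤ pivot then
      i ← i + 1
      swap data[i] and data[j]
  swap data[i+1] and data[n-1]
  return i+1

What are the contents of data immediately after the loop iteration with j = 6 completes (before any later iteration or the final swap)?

pivot = data[9] = -1; i = -1
j=0: data[0]=10 > -1 → no swap
j=1: data[1]=6 > -1 → no swap
j=2: data[2]=-2 ≤ -1 → i=0, swap data[0],data[2] → [-2,6,10,-3,4,2,9,0,-4,-1]
j=3: data[3]=-3 ≤ -1 → i=1, swap data[1],data[3] → [-2,-3,10,6,4,2,9,0,-4,-1]
j=4: data[4]=4 > -1 → no swap
j=5: data[5]=2 > -1 → no swap
j=6: data[6]=9 > -1 → no swap
(after j=6) data = [-2,-3,10,6,4,2,9,0,-4,-1]

[-2,-3,10,6,4,2,9,0,-4,-1]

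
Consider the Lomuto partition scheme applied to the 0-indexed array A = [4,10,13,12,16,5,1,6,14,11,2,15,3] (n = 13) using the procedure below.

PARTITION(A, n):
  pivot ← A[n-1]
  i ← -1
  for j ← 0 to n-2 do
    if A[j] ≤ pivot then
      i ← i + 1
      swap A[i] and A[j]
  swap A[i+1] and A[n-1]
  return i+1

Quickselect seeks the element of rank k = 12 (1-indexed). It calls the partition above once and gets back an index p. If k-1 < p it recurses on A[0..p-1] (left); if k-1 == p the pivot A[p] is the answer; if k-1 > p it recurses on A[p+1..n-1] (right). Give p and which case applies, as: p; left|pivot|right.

pivot = A[12] = 3; i = -1
j=0: A[0]=4 > 3 → no swap
j=1: A[1]=10 > 3 → no swap
j=2: A[2]=13 > 3 → no swap
j=3: A[3]=12 > 3 → no swap
j=4: A[4]=16 > 3 → no swap
j=5: A[5]=5 > 3 → no swap
j=6: A[6]=1 ≤ 3 → i=0, swap A[0],A[6] → [1,10,13,12,16,5,4,6,14,11,2,15,3]
j=7: A[7]=6 > 3 → no swap
j=8: A[8]=14 > 3 → no swap
j=9: A[9]=11 > 3 → no swap
j=10: A[10]=2 ≤ 3 → i=1, swap A[1],A[10] → [1,2,13,12,16,5,4,6,14,11,10,15,3]
j=11: A[11]=15 > 3 → no swap
final swap A[2],A[12] → [1,2,3,12,16,5,4,6,14,11,10,15,13]; return 2
p = 2; k-1 = 11 > 2 ⇒ right

2; right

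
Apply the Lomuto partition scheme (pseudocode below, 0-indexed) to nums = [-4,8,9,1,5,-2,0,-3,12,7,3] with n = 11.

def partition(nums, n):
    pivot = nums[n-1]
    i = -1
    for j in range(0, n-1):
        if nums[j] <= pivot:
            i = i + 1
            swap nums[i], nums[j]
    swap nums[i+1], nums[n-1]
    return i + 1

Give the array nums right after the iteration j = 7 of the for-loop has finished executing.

[-4,1,-2,0,-3,9,8,5,12,7,3]

pivot = nums[10] = 3; i = -1
j=0: nums[0]=-4 ≤ 3 → i=0, swap nums[0],nums[0] (no change) → [-4,8,9,1,5,-2,0,-3,12,7,3]
j=1: nums[1]=8 > 3 → no swap
j=2: nums[2]=9 > 3 → no swap
j=3: nums[3]=1 ≤ 3 → i=1, swap nums[1],nums[3] → [-4,1,9,8,5,-2,0,-3,12,7,3]
j=4: nums[4]=5 > 3 → no swap
j=5: nums[5]=-2 ≤ 3 → i=2, swap nums[2],nums[5] → [-4,1,-2,8,5,9,0,-3,12,7,3]
j=6: nums[6]=0 ≤ 3 → i=3, swap nums[3],nums[6] → [-4,1,-2,0,5,9,8,-3,12,7,3]
j=7: nums[7]=-3 ≤ 3 → i=4, swap nums[4],nums[7] → [-4,1,-2,0,-3,9,8,5,12,7,3]
(after j=7) nums = [-4,1,-2,0,-3,9,8,5,12,7,3]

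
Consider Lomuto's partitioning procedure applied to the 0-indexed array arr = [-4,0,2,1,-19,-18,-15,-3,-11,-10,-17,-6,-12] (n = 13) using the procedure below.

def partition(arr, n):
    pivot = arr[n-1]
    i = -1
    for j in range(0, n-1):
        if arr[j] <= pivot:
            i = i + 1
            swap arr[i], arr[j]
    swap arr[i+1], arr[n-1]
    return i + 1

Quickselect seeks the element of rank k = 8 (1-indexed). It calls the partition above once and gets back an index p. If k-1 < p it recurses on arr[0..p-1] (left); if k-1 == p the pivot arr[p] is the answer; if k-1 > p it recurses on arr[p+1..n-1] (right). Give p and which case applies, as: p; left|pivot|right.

4; right

pivot = arr[12] = -12; i = -1
j=0: arr[0]=-4 > -12 → no swap
j=1: arr[1]=0 > -12 → no swap
j=2: arr[2]=2 > -12 → no swap
j=3: arr[3]=1 > -12 → no swap
j=4: arr[4]=-19 ≤ -12 → i=0, swap arr[0],arr[4] → [-19,0,2,1,-4,-18,-15,-3,-11,-10,-17,-6,-12]
j=5: arr[5]=-18 ≤ -12 → i=1, swap arr[1],arr[5] → [-19,-18,2,1,-4,0,-15,-3,-11,-10,-17,-6,-12]
j=6: arr[6]=-15 ≤ -12 → i=2, swap arr[2],arr[6] → [-19,-18,-15,1,-4,0,2,-3,-11,-10,-17,-6,-12]
j=7: arr[7]=-3 > -12 → no swap
j=8: arr[8]=-11 > -12 → no swap
j=9: arr[9]=-10 > -12 → no swap
j=10: arr[10]=-17 ≤ -12 → i=3, swap arr[3],arr[10] → [-19,-18,-15,-17,-4,0,2,-3,-11,-10,1,-6,-12]
j=11: arr[11]=-6 > -12 → no swap
final swap arr[4],arr[12] → [-19,-18,-15,-17,-12,0,2,-3,-11,-10,1,-6,-4]; return 4
p = 4; k-1 = 7 > 4 ⇒ right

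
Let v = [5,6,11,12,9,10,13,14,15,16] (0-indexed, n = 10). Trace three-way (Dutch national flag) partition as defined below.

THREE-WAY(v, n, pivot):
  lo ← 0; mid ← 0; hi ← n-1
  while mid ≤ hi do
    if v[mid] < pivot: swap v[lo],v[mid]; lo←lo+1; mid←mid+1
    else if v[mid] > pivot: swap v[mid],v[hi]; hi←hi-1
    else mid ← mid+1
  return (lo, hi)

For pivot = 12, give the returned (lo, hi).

(5, 5)

lo=0 mid=0 hi=9
5<12: swap(0,0), lo=1 mid=1 ⇒ [5,6,11,12,9,10,13,14,15,16]
6<12: swap(1,1), lo=2 mid=2 ⇒ [5,6,11,12,9,10,13,14,15,16]
11<12: swap(2,2), lo=3 mid=3 ⇒ [5,6,11,12,9,10,13,14,15,16]
12=12: mid=4
9<12: swap(3,4), lo=4 mid=5 ⇒ [5,6,11,9,12,10,13,14,15,16]
10<12: swap(4,5), lo=5 mid=6 ⇒ [5,6,11,9,10,12,13,14,15,16]
13>12: swap(6,9), hi=8 ⇒ [5,6,11,9,10,12,16,14,15,13]
16>12: swap(6,8), hi=7 ⇒ [5,6,11,9,10,12,15,14,16,13]
15>12: swap(6,7), hi=6 ⇒ [5,6,11,9,10,12,14,15,16,13]
14>12: swap(6,6), hi=5 ⇒ [5,6,11,9,10,12,14,15,16,13]
done. lo=5 hi=5; v=[5,6,11,9,10,12,14,15,16,13]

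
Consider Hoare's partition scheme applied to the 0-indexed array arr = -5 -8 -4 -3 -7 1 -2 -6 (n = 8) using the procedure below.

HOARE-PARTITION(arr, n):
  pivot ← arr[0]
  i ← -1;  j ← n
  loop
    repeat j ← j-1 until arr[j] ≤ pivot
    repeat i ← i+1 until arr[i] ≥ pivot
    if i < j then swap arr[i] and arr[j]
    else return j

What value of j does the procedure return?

pivot=-5
j stops at 7 (-6), i stops at 0 (-5); swap ⇒ -6 -8 -4 -3 -7 1 -2 -5
j stops at 4 (-7), i stops at 2 (-4); swap ⇒ -6 -8 -7 -3 -4 1 -2 -5
j stops at 2, i stops at 3; i≥j ⇒ return 2. arr=-6 -8 -7 -3 -4 1 -2 -5

2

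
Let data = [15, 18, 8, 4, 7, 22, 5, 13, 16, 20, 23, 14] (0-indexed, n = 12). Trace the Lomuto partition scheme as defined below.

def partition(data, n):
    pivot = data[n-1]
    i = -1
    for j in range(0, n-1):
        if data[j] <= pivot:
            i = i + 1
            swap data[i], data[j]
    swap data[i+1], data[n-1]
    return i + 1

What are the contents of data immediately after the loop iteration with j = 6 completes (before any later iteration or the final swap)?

pivot=14, i=-1
j=0: 15>14, skip
j=1: 18>14, skip
j=2: 8≤14, i=0, swap(0,2) ⇒ [8, 18, 15, 4, 7, 22, 5, 13, 16, 20, 23, 14]
j=3: 4≤14, i=1, swap(1,3) ⇒ [8, 4, 15, 18, 7, 22, 5, 13, 16, 20, 23, 14]
j=4: 7≤14, i=2, swap(2,4) ⇒ [8, 4, 7, 18, 15, 22, 5, 13, 16, 20, 23, 14]
j=5: 22>14, skip
j=6: 5≤14, i=3, swap(3,6) ⇒ [8, 4, 7, 5, 15, 22, 18, 13, 16, 20, 23, 14]
(after j=6) data = [8, 4, 7, 5, 15, 22, 18, 13, 16, 20, 23, 14]

[8, 4, 7, 5, 15, 22, 18, 13, 16, 20, 23, 14]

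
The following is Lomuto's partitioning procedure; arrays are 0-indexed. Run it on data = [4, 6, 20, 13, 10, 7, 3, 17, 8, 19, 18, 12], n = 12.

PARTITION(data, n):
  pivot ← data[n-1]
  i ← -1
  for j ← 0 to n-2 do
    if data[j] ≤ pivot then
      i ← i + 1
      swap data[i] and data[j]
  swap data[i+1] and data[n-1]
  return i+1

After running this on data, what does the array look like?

pivot=12, i=-1
j=0: 4≤12, i=0, swap(0,0) ⇒ [4, 6, 20, 13, 10, 7, 3, 17, 8, 19, 18, 12]
j=1: 6≤12, i=1, swap(1,1) ⇒ [4, 6, 20, 13, 10, 7, 3, 17, 8, 19, 18, 12]
j=2: 20>12, skip
j=3: 13>12, skip
j=4: 10≤12, i=2, swap(2,4) ⇒ [4, 6, 10, 13, 20, 7, 3, 17, 8, 19, 18, 12]
j=5: 7≤12, i=3, swap(3,5) ⇒ [4, 6, 10, 7, 20, 13, 3, 17, 8, 19, 18, 12]
j=6: 3≤12, i=4, swap(4,6) ⇒ [4, 6, 10, 7, 3, 13, 20, 17, 8, 19, 18, 12]
j=7: 17>12, skip
j=8: 8≤12, i=5, swap(5,8) ⇒ [4, 6, 10, 7, 3, 8, 20, 17, 13, 19, 18, 12]
j=9: 19>12, skip
j=10: 18>12, skip
swap(6,11) ⇒ [4, 6, 10, 7, 3, 8, 12, 17, 13, 19, 18, 20]; return 6

[4, 6, 10, 7, 3, 8, 12, 17, 13, 19, 18, 20]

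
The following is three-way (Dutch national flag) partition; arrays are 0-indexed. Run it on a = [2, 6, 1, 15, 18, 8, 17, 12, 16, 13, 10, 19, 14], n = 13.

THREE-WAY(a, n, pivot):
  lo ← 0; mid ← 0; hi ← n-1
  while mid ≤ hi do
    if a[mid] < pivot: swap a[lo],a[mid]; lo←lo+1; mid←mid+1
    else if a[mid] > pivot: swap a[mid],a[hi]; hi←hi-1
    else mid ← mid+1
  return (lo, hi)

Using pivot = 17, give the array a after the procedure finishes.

[2, 6, 1, 15, 14, 8, 12, 16, 13, 10, 17, 19, 18]

pivot = 17; lo=0, mid=0, hi=12
a[mid]=2<17: swap a[0],a[0]; lo=1,mid=1 → [2, 6, 1, 15, 18, 8, 17, 12, 16, 13, 10, 19, 14]
a[mid]=6<17: swap a[1],a[1]; lo=2,mid=2 → [2, 6, 1, 15, 18, 8, 17, 12, 16, 13, 10, 19, 14]
a[mid]=1<17: swap a[2],a[2]; lo=3,mid=3 → [2, 6, 1, 15, 18, 8, 17, 12, 16, 13, 10, 19, 14]
a[mid]=15<17: swap a[3],a[3]; lo=4,mid=4 → [2, 6, 1, 15, 18, 8, 17, 12, 16, 13, 10, 19, 14]
a[mid]=18>17: swap a[4],a[12]; hi=11 → [2, 6, 1, 15, 14, 8, 17, 12, 16, 13, 10, 19, 18]
a[mid]=14<17: swap a[4],a[4]; lo=5,mid=5 → [2, 6, 1, 15, 14, 8, 17, 12, 16, 13, 10, 19, 18]
a[mid]=8<17: swap a[5],a[5]; lo=6,mid=6 → [2, 6, 1, 15, 14, 8, 17, 12, 16, 13, 10, 19, 18]
a[mid]=17=17: mid=7
a[mid]=12<17: swap a[6],a[7]; lo=7,mid=8 → [2, 6, 1, 15, 14, 8, 12, 17, 16, 13, 10, 19, 18]
a[mid]=16<17: swap a[7],a[8]; lo=8,mid=9 → [2, 6, 1, 15, 14, 8, 12, 16, 17, 13, 10, 19, 18]
a[mid]=13<17: swap a[8],a[9]; lo=9,mid=10 → [2, 6, 1, 15, 14, 8, 12, 16, 13, 17, 10, 19, 18]
a[mid]=10<17: swap a[9],a[10]; lo=10,mid=11 → [2, 6, 1, 15, 14, 8, 12, 16, 13, 10, 17, 19, 18]
a[mid]=19>17: swap a[11],a[11]; hi=10 → [2, 6, 1, 15, 14, 8, 12, 16, 13, 10, 17, 19, 18]
end: lo=10, hi=10; a = [2, 6, 1, 15, 14, 8, 12, 16, 13, 10, 17, 19, 18]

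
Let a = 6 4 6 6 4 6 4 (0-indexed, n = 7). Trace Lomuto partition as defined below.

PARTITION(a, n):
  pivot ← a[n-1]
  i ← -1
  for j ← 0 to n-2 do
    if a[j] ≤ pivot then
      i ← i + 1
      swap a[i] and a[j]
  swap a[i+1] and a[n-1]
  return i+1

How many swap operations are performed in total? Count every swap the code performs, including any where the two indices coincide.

pivot = a[6] = 4; i = -1
j=0: a[0]=6 > 4 → no swap
j=1: a[1]=4 ≤ 4 → i=0, swap a[0],a[1] → 4 6 6 6 4 6 4
j=2: a[2]=6 > 4 → no swap
j=3: a[3]=6 > 4 → no swap
j=4: a[4]=4 ≤ 4 → i=1, swap a[1],a[4] → 4 4 6 6 6 6 4
j=5: a[5]=6 > 4 → no swap
final swap a[2],a[6] → 4 4 4 6 6 6 6; return 2

3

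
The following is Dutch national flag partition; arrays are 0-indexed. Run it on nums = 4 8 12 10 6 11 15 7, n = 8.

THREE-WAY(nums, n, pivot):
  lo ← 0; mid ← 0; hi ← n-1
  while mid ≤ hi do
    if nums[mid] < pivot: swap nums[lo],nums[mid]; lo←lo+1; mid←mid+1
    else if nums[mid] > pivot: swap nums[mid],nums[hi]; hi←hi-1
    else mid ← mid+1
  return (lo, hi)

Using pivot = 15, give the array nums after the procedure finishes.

4 8 12 10 6 11 7 15

pivot = 15; lo=0, mid=0, hi=7
nums[mid]=4<15: swap nums[0],nums[0]; lo=1,mid=1 → 4 8 12 10 6 11 15 7
nums[mid]=8<15: swap nums[1],nums[1]; lo=2,mid=2 → 4 8 12 10 6 11 15 7
nums[mid]=12<15: swap nums[2],nums[2]; lo=3,mid=3 → 4 8 12 10 6 11 15 7
nums[mid]=10<15: swap nums[3],nums[3]; lo=4,mid=4 → 4 8 12 10 6 11 15 7
nums[mid]=6<15: swap nums[4],nums[4]; lo=5,mid=5 → 4 8 12 10 6 11 15 7
nums[mid]=11<15: swap nums[5],nums[5]; lo=6,mid=6 → 4 8 12 10 6 11 15 7
nums[mid]=15=15: mid=7
nums[mid]=7<15: swap nums[6],nums[7]; lo=7,mid=8 → 4 8 12 10 6 11 7 15
end: lo=7, hi=7; nums = 4 8 12 10 6 11 7 15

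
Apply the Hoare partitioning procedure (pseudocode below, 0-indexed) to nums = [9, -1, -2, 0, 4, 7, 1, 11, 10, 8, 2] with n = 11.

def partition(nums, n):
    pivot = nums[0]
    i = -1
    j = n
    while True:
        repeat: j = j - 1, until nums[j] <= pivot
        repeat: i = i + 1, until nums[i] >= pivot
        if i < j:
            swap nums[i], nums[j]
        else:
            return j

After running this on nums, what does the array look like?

[2, -1, -2, 0, 4, 7, 1, 8, 10, 11, 9]

pivot=9
j stops at 10 (2), i stops at 0 (9); swap ⇒ [2, -1, -2, 0, 4, 7, 1, 11, 10, 8, 9]
j stops at 9 (8), i stops at 7 (11); swap ⇒ [2, -1, -2, 0, 4, 7, 1, 8, 10, 11, 9]
j stops at 7, i stops at 8; i≥j ⇒ return 7. nums=[2, -1, -2, 0, 4, 7, 1, 8, 10, 11, 9]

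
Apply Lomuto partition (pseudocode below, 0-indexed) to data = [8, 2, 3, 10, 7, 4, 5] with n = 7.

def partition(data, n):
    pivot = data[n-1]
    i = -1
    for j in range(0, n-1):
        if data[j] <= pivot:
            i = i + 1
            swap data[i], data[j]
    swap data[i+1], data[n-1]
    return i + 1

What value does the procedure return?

pivot = data[6] = 5; i = -1
j=0: data[0]=8 > 5 → no swap
j=1: data[1]=2 ≤ 5 → i=0, swap data[0],data[1] → [2, 8, 3, 10, 7, 4, 5]
j=2: data[2]=3 ≤ 5 → i=1, swap data[1],data[2] → [2, 3, 8, 10, 7, 4, 5]
j=3: data[3]=10 > 5 → no swap
j=4: data[4]=7 > 5 → no swap
j=5: data[5]=4 ≤ 5 → i=2, swap data[2],data[5] → [2, 3, 4, 10, 7, 8, 5]
final swap data[3],data[6] → [2, 3, 4, 5, 7, 8, 10]; return 3

3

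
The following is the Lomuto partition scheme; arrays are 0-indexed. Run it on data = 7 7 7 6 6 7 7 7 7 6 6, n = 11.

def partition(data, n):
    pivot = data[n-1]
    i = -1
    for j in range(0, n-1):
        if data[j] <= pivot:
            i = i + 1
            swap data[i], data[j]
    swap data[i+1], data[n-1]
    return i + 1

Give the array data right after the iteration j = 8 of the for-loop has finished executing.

6 6 7 7 7 7 7 7 7 6 6

pivot = data[10] = 6; i = -1
j=0: data[0]=7 > 6 → no swap
j=1: data[1]=7 > 6 → no swap
j=2: data[2]=7 > 6 → no swap
j=3: data[3]=6 ≤ 6 → i=0, swap data[0],data[3] → 6 7 7 7 6 7 7 7 7 6 6
j=4: data[4]=6 ≤ 6 → i=1, swap data[1],data[4] → 6 6 7 7 7 7 7 7 7 6 6
j=5: data[5]=7 > 6 → no swap
j=6: data[6]=7 > 6 → no swap
j=7: data[7]=7 > 6 → no swap
j=8: data[8]=7 > 6 → no swap
(after j=8) data = 6 6 7 7 7 7 7 7 7 6 6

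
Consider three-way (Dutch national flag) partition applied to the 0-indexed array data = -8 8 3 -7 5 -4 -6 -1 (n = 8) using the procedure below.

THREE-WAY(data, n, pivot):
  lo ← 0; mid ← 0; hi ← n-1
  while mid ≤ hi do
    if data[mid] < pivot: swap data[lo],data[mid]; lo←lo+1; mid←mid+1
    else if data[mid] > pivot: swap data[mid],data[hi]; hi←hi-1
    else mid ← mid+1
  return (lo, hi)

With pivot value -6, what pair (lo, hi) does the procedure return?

lo=0 mid=0 hi=7
-8<-6: swap(0,0), lo=1 mid=1 ⇒ -8 8 3 -7 5 -4 -6 -1
8>-6: swap(1,7), hi=6 ⇒ -8 -1 3 -7 5 -4 -6 8
-1>-6: swap(1,6), hi=5 ⇒ -8 -6 3 -7 5 -4 -1 8
-6=-6: mid=2
3>-6: swap(2,5), hi=4 ⇒ -8 -6 -4 -7 5 3 -1 8
-4>-6: swap(2,4), hi=3 ⇒ -8 -6 5 -7 -4 3 -1 8
5>-6: swap(2,3), hi=2 ⇒ -8 -6 -7 5 -4 3 -1 8
-7<-6: swap(1,2), lo=2 mid=3 ⇒ -8 -7 -6 5 -4 3 -1 8
done. lo=2 hi=2; data=-8 -7 -6 5 -4 3 -1 8

(2, 2)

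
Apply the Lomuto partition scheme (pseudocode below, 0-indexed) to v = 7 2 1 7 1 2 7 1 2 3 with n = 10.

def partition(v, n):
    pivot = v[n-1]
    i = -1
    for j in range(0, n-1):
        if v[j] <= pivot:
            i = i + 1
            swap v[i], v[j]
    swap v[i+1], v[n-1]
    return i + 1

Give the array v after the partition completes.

2 1 1 2 1 2 3 7 7 7

pivot=3, i=-1
j=0: 7>3, skip
j=1: 2≤3, i=0, swap(0,1) ⇒ 2 7 1 7 1 2 7 1 2 3
j=2: 1≤3, i=1, swap(1,2) ⇒ 2 1 7 7 1 2 7 1 2 3
j=3: 7>3, skip
j=4: 1≤3, i=2, swap(2,4) ⇒ 2 1 1 7 7 2 7 1 2 3
j=5: 2≤3, i=3, swap(3,5) ⇒ 2 1 1 2 7 7 7 1 2 3
j=6: 7>3, skip
j=7: 1≤3, i=4, swap(4,7) ⇒ 2 1 1 2 1 7 7 7 2 3
j=8: 2≤3, i=5, swap(5,8) ⇒ 2 1 1 2 1 2 7 7 7 3
swap(6,9) ⇒ 2 1 1 2 1 2 3 7 7 7; return 6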